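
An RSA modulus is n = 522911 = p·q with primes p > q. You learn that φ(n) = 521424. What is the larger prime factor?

919

φ(n) = (p−1)(q−1) = n − (p+q) + 1, so p + q = 522911 − 521424 + 1 = 1488.
p and q are the roots of t² − 1488t + 522911 = 0.
Discriminant: 1488² − 4·522911 = 2214144 − 2091644 = 122500; √122500 = 350.
q = (1488 − 350)/2 = 569, p = (1488 + 350)/2 = 919.
Check: 569 · 919 = 522911.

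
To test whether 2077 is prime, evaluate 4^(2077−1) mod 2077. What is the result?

1027

4^1 ≡ 4 (mod 2077)
4^2 ≡ 4^2 = 16 ≡ 16 (mod 2077)
4^4 ≡ 16^2 = 256 ≡ 256 (mod 2077)
4^8 ≡ 256^2 = 65536 ≡ 1149 (mod 2077)
4^16 ≡ 1149^2 = 1320201 ≡ 1306 (mod 2077)
4^32 ≡ 1306^2 = 1705636 ≡ 419 (mod 2077)
4^64 ≡ 419^2 = 175561 ≡ 1093 (mod 2077)
4^128 ≡ 1093^2 = 1194649 ≡ 374 (mod 2077)
4^256 ≡ 374^2 = 139876 ≡ 717 (mod 2077)
4^512 ≡ 717^2 = 514089 ≡ 1070 (mod 2077)
4^1024 ≡ 1070^2 = 1144900 ≡ 473 (mod 2077)
4^2048 ≡ 473^2 = 223729 ≡ 1490 (mod 2077)
2076 = 2048 + 16 + 8 + 4 in binary powers of 2.
So 4^2076 ≡ 1490 · 1306 · 1149 · 256 ≡ 1027 (mod 2077).
Since 1027 ≠ 1, base 4 is a Fermat witness: 2077 is composite.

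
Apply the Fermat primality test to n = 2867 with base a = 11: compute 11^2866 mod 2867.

914

11^1 ≡ 11 (mod 2867)
11^2 ≡ 11^2 = 121 ≡ 121 (mod 2867)
11^4 ≡ 121^2 = 14641 ≡ 306 (mod 2867)
11^8 ≡ 306^2 = 93636 ≡ 1892 (mod 2867)
11^16 ≡ 1892^2 = 3579664 ≡ 1648 (mod 2867)
11^32 ≡ 1648^2 = 2715904 ≡ 855 (mod 2867)
11^64 ≡ 855^2 = 731025 ≡ 2807 (mod 2867)
11^128 ≡ 2807^2 = 7879249 ≡ 733 (mod 2867)
11^256 ≡ 733^2 = 537289 ≡ 1160 (mod 2867)
11^512 ≡ 1160^2 = 1345600 ≡ 977 (mod 2867)
11^1024 ≡ 977^2 = 954529 ≡ 2685 (mod 2867)
11^2048 ≡ 2685^2 = 7209225 ≡ 1587 (mod 2867)
2866 = 2048 + 512 + 256 + 32 + 16 + 2 in binary powers of 2.
So 11^2866 ≡ 1587 · 977 · 1160 · 855 · 1648 · 121 ≡ 914 (mod 2867).
Since 914 ≠ 1, base 11 is a Fermat witness: 2867 is composite.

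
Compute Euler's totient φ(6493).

6300

Factor: 6493 = 43 · 151.
φ(6493) = (43−1) · (151−1) = 42 · 150 = 6300.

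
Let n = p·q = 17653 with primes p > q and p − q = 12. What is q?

127

Since p = q + 12, we have 17653 = q(q + 12), so q² + 12q − 17653 = 0.
Discriminant: 12² + 4·17653 = 144 + 70612 = 70756; √70756 = 266.
q = (−12 + 266)/2 = 127, and p = q + 12 = 139.
Check: 127 · 139 = 17653.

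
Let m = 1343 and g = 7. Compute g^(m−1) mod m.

7^1 ≡ 7 (mod 1343)
7^2 ≡ 7^2 = 49 ≡ 49 (mod 1343)
7^4 ≡ 49^2 = 2401 ≡ 1058 (mod 1343)
7^8 ≡ 1058^2 = 1119364 ≡ 645 (mod 1343)
7^16 ≡ 645^2 = 416025 ≡ 1038 (mod 1343)
7^32 ≡ 1038^2 = 1077444 ≡ 358 (mod 1343)
7^64 ≡ 358^2 = 128164 ≡ 579 (mod 1343)
7^128 ≡ 579^2 = 335241 ≡ 834 (mod 1343)
7^256 ≡ 834^2 = 695556 ≡ 1225 (mod 1343)
7^512 ≡ 1225^2 = 1500625 ≡ 494 (mod 1343)
7^1024 ≡ 494^2 = 244036 ≡ 953 (mod 1343)
1342 = 1024 + 256 + 32 + 16 + 8 + 4 + 2 in binary powers of 2.
So 7^1342 ≡ 953 · 1225 · 358 · 1038 · 645 · 1058 · 49 ≡ 722 (mod 1343).
Since 722 ≠ 1, base 7 is a Fermat witness: 1343 is composite.

722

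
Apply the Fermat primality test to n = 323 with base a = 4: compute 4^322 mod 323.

4^1 ≡ 4 (mod 323)
4^2 ≡ 4^2 = 16 ≡ 16 (mod 323)
4^4 ≡ 16^2 = 256 ≡ 256 (mod 323)
4^8 ≡ 256^2 = 65536 ≡ 290 (mod 323)
4^16 ≡ 290^2 = 84100 ≡ 120 (mod 323)
4^32 ≡ 120^2 = 14400 ≡ 188 (mod 323)
4^64 ≡ 188^2 = 35344 ≡ 137 (mod 323)
4^128 ≡ 137^2 = 18769 ≡ 35 (mod 323)
4^256 ≡ 35^2 = 1225 ≡ 256 (mod 323)
322 = 256 + 64 + 2 in binary powers of 2.
So 4^322 ≡ 256 · 137 · 16 ≡ 101 (mod 323).
Since 101 ≠ 1, base 4 is a Fermat witness: 323 is composite.

101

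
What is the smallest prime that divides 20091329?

20091329 is odd.
Digit sum 26, not divisible by 3.
Ends in 9: not divisible by 5.
7: 20091329 = 7·2870189 + 6
11: 20091329 = 11·1826484 + 5
13: 20091329 = 13·1545486 + 11
17: 20091329 = 17·1181842 + 15
19: 20091329 = 19·1057438 + 7
23: 20091329 = 23·873536 + 1
29: 20091329 = 29·692804 + 13
31: 20091329 = 31·648107 + 12
37: 20091329 = 37·543008 + 33
41: 20091329 = 41·490032 + 17
43: 20091329 = 43·467240 + 9
47: 20091329 = 47·427475 + 4
53: 20091329 = 53·379081 + 36
59: 20091329 = 59·340531

59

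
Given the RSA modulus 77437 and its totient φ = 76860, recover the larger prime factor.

φ(n) = (p−1)(q−1) = n − (p+q) + 1, so p + q = 77437 − 76860 + 1 = 578.
p and q are the roots of t² − 578t + 77437 = 0.
Discriminant: 578² − 4·77437 = 334084 − 309748 = 24336; √24336 = 156.
q = (578 − 156)/2 = 211, p = (578 + 156)/2 = 367.
Check: 211 · 367 = 77437.

367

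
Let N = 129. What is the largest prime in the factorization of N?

129 = 3 · 43
43 is prime.
So 129 = 3 · 43; the largest prime factor is 43.

43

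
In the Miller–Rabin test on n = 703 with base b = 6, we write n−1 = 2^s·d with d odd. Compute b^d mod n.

438

703 − 1 = 702 = 2^1 · 351, so d = 351.
6^1 ≡ 6 (mod 703)
6^2 ≡ 6^2 = 36 ≡ 36 (mod 703)
6^4 ≡ 36^2 = 1296 ≡ 593 (mod 703)
6^8 ≡ 593^2 = 351649 ≡ 149 (mod 703)
6^16 ≡ 149^2 = 22201 ≡ 408 (mod 703)
6^32 ≡ 408^2 = 166464 ≡ 556 (mod 703)
6^64 ≡ 556^2 = 309136 ≡ 519 (mod 703)
6^128 ≡ 519^2 = 269361 ≡ 112 (mod 703)
6^256 ≡ 112^2 = 12544 ≡ 593 (mod 703)
351 = 256 + 64 + 16 + 8 + 4 + 2 + 1 in binary powers of 2.
So 6^351 ≡ 593 · 519 · 408 · 149 · 593 · 36 · 6 ≡ 438 (mod 703).
Squaring chain: 438; never reaches −1, so base 6 is a Miller–Rabin witness that 703 is composite.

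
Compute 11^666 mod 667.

11^1 ≡ 11 (mod 667)
11^2 ≡ 11^2 = 121 ≡ 121 (mod 667)
11^4 ≡ 121^2 = 14641 ≡ 634 (mod 667)
11^8 ≡ 634^2 = 401956 ≡ 422 (mod 667)
11^16 ≡ 422^2 = 178084 ≡ 662 (mod 667)
11^32 ≡ 662^2 = 438244 ≡ 25 (mod 667)
11^64 ≡ 25^2 = 625 ≡ 625 (mod 667)
11^128 ≡ 625^2 = 390625 ≡ 430 (mod 667)
11^256 ≡ 430^2 = 184900 ≡ 141 (mod 667)
11^512 ≡ 141^2 = 19881 ≡ 538 (mod 667)
666 = 512 + 128 + 16 + 8 + 2 in binary powers of 2.
So 11^666 ≡ 538 · 430 · 662 · 422 · 121 ≡ 216 (mod 667).
Since 216 ≠ 1, base 11 is a Fermat witness: 667 is composite.

216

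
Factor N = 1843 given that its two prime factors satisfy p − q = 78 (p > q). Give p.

Since p = q + 78, we have 1843 = q(q + 78), so q² + 78q − 1843 = 0.
Discriminant: 78² + 4·1843 = 6084 + 7372 = 13456; √13456 = 116.
q = (−78 + 116)/2 = 19, and p = q + 78 = 97.
Check: 19 · 97 = 1843.

97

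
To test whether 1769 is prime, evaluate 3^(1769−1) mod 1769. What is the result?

3^1 ≡ 3 (mod 1769)
3^2 ≡ 3^2 = 9 ≡ 9 (mod 1769)
3^4 ≡ 9^2 = 81 ≡ 81 (mod 1769)
3^8 ≡ 81^2 = 6561 ≡ 1254 (mod 1769)
3^16 ≡ 1254^2 = 1572516 ≡ 1644 (mod 1769)
3^32 ≡ 1644^2 = 2702736 ≡ 1473 (mod 1769)
3^64 ≡ 1473^2 = 2169729 ≡ 935 (mod 1769)
3^128 ≡ 935^2 = 874225 ≡ 339 (mod 1769)
3^256 ≡ 339^2 = 114921 ≡ 1705 (mod 1769)
3^512 ≡ 1705^2 = 2907025 ≡ 558 (mod 1769)
3^1024 ≡ 558^2 = 311364 ≡ 20 (mod 1769)
1768 = 1024 + 512 + 128 + 64 + 32 + 8 in binary powers of 2.
So 3^1768 ≡ 20 · 558 · 339 · 935 · 1473 · 1254 ≡ 400 (mod 1769).
Since 400 ≠ 1, base 3 is a Fermat witness: 1769 is composite.

400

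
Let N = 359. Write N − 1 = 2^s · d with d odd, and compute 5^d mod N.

1

359 − 1 = 358 = 2^1 · 179, so d = 179.
5^1 ≡ 5 (mod 359)
5^2 ≡ 5^2 = 25 ≡ 25 (mod 359)
5^4 ≡ 25^2 = 625 ≡ 266 (mod 359)
5^8 ≡ 266^2 = 70756 ≡ 33 (mod 359)
5^16 ≡ 33^2 = 1089 ≡ 12 (mod 359)
5^32 ≡ 12^2 = 144 ≡ 144 (mod 359)
5^64 ≡ 144^2 = 20736 ≡ 273 (mod 359)
5^128 ≡ 273^2 = 74529 ≡ 216 (mod 359)
179 = 128 + 32 + 16 + 2 + 1 in binary powers of 2.
So 5^179 ≡ 216 · 144 · 12 · 25 · 5 ≡ 1 (mod 359).
Since 5^d ≡ 1 (mod 359), base 5 does not prove 359 composite.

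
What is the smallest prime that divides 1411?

1411 is odd.
Digit sum 7, not divisible by 3.
Ends in 1: not divisible by 5.
7: 1411 = 7·201 + 4
11: 1411 = 11·128 + 3
13: 1411 = 13·108 + 7
17: 1411 = 17·83

17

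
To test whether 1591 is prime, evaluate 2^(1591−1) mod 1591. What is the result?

471

2^1 ≡ 2 (mod 1591)
2^2 ≡ 2^2 = 4 ≡ 4 (mod 1591)
2^4 ≡ 4^2 = 16 ≡ 16 (mod 1591)
2^8 ≡ 16^2 = 256 ≡ 256 (mod 1591)
2^16 ≡ 256^2 = 65536 ≡ 305 (mod 1591)
2^32 ≡ 305^2 = 93025 ≡ 747 (mod 1591)
2^64 ≡ 747^2 = 558009 ≡ 1159 (mod 1591)
2^128 ≡ 1159^2 = 1343281 ≡ 477 (mod 1591)
2^256 ≡ 477^2 = 227529 ≡ 16 (mod 1591)
2^512 ≡ 16^2 = 256 ≡ 256 (mod 1591)
2^1024 ≡ 256^2 = 65536 ≡ 305 (mod 1591)
1590 = 1024 + 512 + 32 + 16 + 4 + 2 in binary powers of 2.
So 2^1590 ≡ 305 · 256 · 747 · 305 · 16 · 4 ≡ 471 (mod 1591).
Since 471 ≠ 1, base 2 is a Fermat witness: 1591 is composite.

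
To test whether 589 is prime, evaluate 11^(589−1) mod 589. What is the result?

11^1 ≡ 11 (mod 589)
11^2 ≡ 11^2 = 121 ≡ 121 (mod 589)
11^4 ≡ 121^2 = 14641 ≡ 505 (mod 589)
11^8 ≡ 505^2 = 255025 ≡ 577 (mod 589)
11^16 ≡ 577^2 = 332929 ≡ 144 (mod 589)
11^32 ≡ 144^2 = 20736 ≡ 121 (mod 589)
11^64 ≡ 121^2 = 14641 ≡ 505 (mod 589)
11^128 ≡ 505^2 = 255025 ≡ 577 (mod 589)
11^256 ≡ 577^2 = 332929 ≡ 144 (mod 589)
11^512 ≡ 144^2 = 20736 ≡ 121 (mod 589)
588 = 512 + 64 + 8 + 4 in binary powers of 2.
So 11^588 ≡ 121 · 505 · 577 · 505 ≡ 343 (mod 589).
Since 343 ≠ 1, base 11 is a Fermat witness: 589 is composite.

343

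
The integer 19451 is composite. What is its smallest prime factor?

19451 is odd.
Digit sum 20, not divisible by 3.
Ends in 1: not divisible by 5.
7: 19451 = 7·2778 + 5
11: 19451 = 11·1768 + 3
13: 19451 = 13·1496 + 3
17: 19451 = 17·1144 + 3
19: 19451 = 19·1023 + 14
23: 19451 = 23·845 + 16
29: 19451 = 29·670 + 21
31: 19451 = 31·627 + 14
37: 19451 = 37·525 + 26
41: 19451 = 41·474 + 17
43: 19451 = 43·452 + 15
47: 19451 = 47·413 + 40
53: 19451 = 53·367

53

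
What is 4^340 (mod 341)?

1

4^1 ≡ 4 (mod 341)
4^2 ≡ 4^2 = 16 ≡ 16 (mod 341)
4^4 ≡ 16^2 = 256 ≡ 256 (mod 341)
4^8 ≡ 256^2 = 65536 ≡ 64 (mod 341)
4^16 ≡ 64^2 = 4096 ≡ 4 (mod 341)
4^32 ≡ 4^2 = 16 ≡ 16 (mod 341)
4^64 ≡ 16^2 = 256 ≡ 256 (mod 341)
4^128 ≡ 256^2 = 65536 ≡ 64 (mod 341)
4^256 ≡ 64^2 = 4096 ≡ 4 (mod 341)
340 = 256 + 64 + 16 + 4 in binary powers of 2.
So 4^340 ≡ 4 · 256 · 4 · 256 ≡ 1 (mod 341).
Since the result is 1, base 4 gives no evidence that 341 is composite.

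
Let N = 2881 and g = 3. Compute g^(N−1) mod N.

618

3^1 ≡ 3 (mod 2881)
3^2 ≡ 3^2 = 9 ≡ 9 (mod 2881)
3^4 ≡ 9^2 = 81 ≡ 81 (mod 2881)
3^8 ≡ 81^2 = 6561 ≡ 799 (mod 2881)
3^16 ≡ 799^2 = 638401 ≡ 1700 (mod 2881)
3^32 ≡ 1700^2 = 2890000 ≡ 357 (mod 2881)
3^64 ≡ 357^2 = 127449 ≡ 685 (mod 2881)
3^128 ≡ 685^2 = 469225 ≡ 2503 (mod 2881)
3^256 ≡ 2503^2 = 6265009 ≡ 1715 (mod 2881)
3^512 ≡ 1715^2 = 2941225 ≡ 2605 (mod 2881)
3^1024 ≡ 2605^2 = 6786025 ≡ 1270 (mod 2881)
3^2048 ≡ 1270^2 = 1612900 ≡ 2421 (mod 2881)
2880 = 2048 + 512 + 256 + 64 in binary powers of 2.
So 3^2880 ≡ 2421 · 2605 · 1715 · 685 ≡ 618 (mod 2881).
Since 618 ≠ 1, base 3 is a Fermat witness: 2881 is composite.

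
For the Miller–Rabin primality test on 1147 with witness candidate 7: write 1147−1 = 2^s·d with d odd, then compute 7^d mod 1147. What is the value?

1025

1147 − 1 = 1146 = 2^1 · 573, so d = 573.
7^1 ≡ 7 (mod 1147)
7^2 ≡ 7^2 = 49 ≡ 49 (mod 1147)
7^4 ≡ 49^2 = 2401 ≡ 107 (mod 1147)
7^8 ≡ 107^2 = 11449 ≡ 1126 (mod 1147)
7^16 ≡ 1126^2 = 1267876 ≡ 441 (mod 1147)
7^32 ≡ 441^2 = 194481 ≡ 638 (mod 1147)
7^64 ≡ 638^2 = 407044 ≡ 1006 (mod 1147)
7^128 ≡ 1006^2 = 1012036 ≡ 382 (mod 1147)
7^256 ≡ 382^2 = 145924 ≡ 255 (mod 1147)
7^512 ≡ 255^2 = 65025 ≡ 793 (mod 1147)
573 = 512 + 32 + 16 + 8 + 4 + 1 in binary powers of 2.
So 7^573 ≡ 793 · 638 · 441 · 1126 · 107 · 7 ≡ 1025 (mod 1147).
Squaring chain: 1025; never reaches −1, so base 7 is a Miller–Rabin witness that 1147 is composite.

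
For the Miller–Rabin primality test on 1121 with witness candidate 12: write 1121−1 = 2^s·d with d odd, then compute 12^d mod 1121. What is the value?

407

1121 − 1 = 1120 = 2^5 · 35, so d = 35.
12^1 ≡ 12 (mod 1121)
12^2 ≡ 12^2 = 144 ≡ 144 (mod 1121)
12^4 ≡ 144^2 = 20736 ≡ 558 (mod 1121)
12^8 ≡ 558^2 = 311364 ≡ 847 (mod 1121)
12^16 ≡ 847^2 = 717409 ≡ 1090 (mod 1121)
12^32 ≡ 1090^2 = 1188100 ≡ 961 (mod 1121)
35 = 32 + 2 + 1 in binary powers of 2.
So 12^35 ≡ 961 · 144 · 12 ≡ 407 (mod 1121).
Squaring chain: 407 → 862 → 942 → 653 → 429; never reaches −1, so base 12 is a Miller–Rabin witness that 1121 is composite.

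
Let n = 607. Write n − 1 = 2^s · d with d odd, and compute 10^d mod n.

607 − 1 = 606 = 2^1 · 303, so d = 303.
10^1 ≡ 10 (mod 607)
10^2 ≡ 10^2 = 100 ≡ 100 (mod 607)
10^4 ≡ 100^2 = 10000 ≡ 288 (mod 607)
10^8 ≡ 288^2 = 82944 ≡ 392 (mod 607)
10^16 ≡ 392^2 = 153664 ≡ 93 (mod 607)
10^32 ≡ 93^2 = 8649 ≡ 151 (mod 607)
10^64 ≡ 151^2 = 22801 ≡ 342 (mod 607)
10^128 ≡ 342^2 = 116964 ≡ 420 (mod 607)
10^256 ≡ 420^2 = 176400 ≡ 370 (mod 607)
303 = 256 + 32 + 8 + 4 + 2 + 1 in binary powers of 2.
So 10^303 ≡ 370 · 151 · 392 · 288 · 100 · 10 ≡ 606 (mod 607).
Since 10^d ≡ 606 (mod 607), base 10 does not prove 607 composite.

606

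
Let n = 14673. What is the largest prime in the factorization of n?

14673 = 3 · 4891
4891 = 67 · 73
73 is prime.
So 14673 = 3 · 67 · 73; the largest prime factor is 73.

73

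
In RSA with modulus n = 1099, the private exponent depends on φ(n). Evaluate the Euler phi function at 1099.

936

Factor: 1099 = 7 · 157.
φ(1099) = (7−1) · (157−1) = 6 · 156 = 936.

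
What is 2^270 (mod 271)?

1

2^1 ≡ 2 (mod 271)
2^2 ≡ 2^2 = 4 ≡ 4 (mod 271)
2^4 ≡ 4^2 = 16 ≡ 16 (mod 271)
2^8 ≡ 16^2 = 256 ≡ 256 (mod 271)
2^16 ≡ 256^2 = 65536 ≡ 225 (mod 271)
2^32 ≡ 225^2 = 50625 ≡ 219 (mod 271)
2^64 ≡ 219^2 = 47961 ≡ 265 (mod 271)
2^128 ≡ 265^2 = 70225 ≡ 36 (mod 271)
2^256 ≡ 36^2 = 1296 ≡ 212 (mod 271)
270 = 256 + 8 + 4 + 2 in binary powers of 2.
So 2^270 ≡ 212 · 256 · 16 · 4 ≡ 1 (mod 271).
Since the result is 1, base 2 gives no evidence that 271 is composite.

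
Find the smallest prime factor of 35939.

35939 is odd.
Digit sum 29, not divisible by 3.
Ends in 9: not divisible by 5.
7: 35939 = 7·5134 + 1
11: 35939 = 11·3267 + 2
13: 35939 = 13·2764 + 7
17: 35939 = 17·2114 + 1
19: 35939 = 19·1891 + 10
23: 35939 = 23·1562 + 13
29: 35939 = 29·1239 + 8
31: 35939 = 31·1159 + 10
37: 35939 = 37·971 + 12
41: 35939 = 41·876 + 23
43: 35939 = 43·835 + 34
47: 35939 = 47·764 + 31
53: 35939 = 53·678 + 5
59: 35939 = 59·609 + 8
61: 35939 = 61·589 + 10
67: 35939 = 67·536 + 27
71: 35939 = 71·506 + 13
73: 35939 = 73·492 + 23
79: 35939 = 79·454 + 73
83: 35939 = 83·433

83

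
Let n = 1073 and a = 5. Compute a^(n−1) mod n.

5^1 ≡ 5 (mod 1073)
5^2 ≡ 5^2 = 25 ≡ 25 (mod 1073)
5^4 ≡ 25^2 = 625 ≡ 625 (mod 1073)
5^8 ≡ 625^2 = 390625 ≡ 53 (mod 1073)
5^16 ≡ 53^2 = 2809 ≡ 663 (mod 1073)
5^32 ≡ 663^2 = 439569 ≡ 712 (mod 1073)
5^64 ≡ 712^2 = 506944 ≡ 488 (mod 1073)
5^128 ≡ 488^2 = 238144 ≡ 1011 (mod 1073)
5^256 ≡ 1011^2 = 1022121 ≡ 625 (mod 1073)
5^512 ≡ 625^2 = 390625 ≡ 53 (mod 1073)
5^1024 ≡ 53^2 = 2809 ≡ 663 (mod 1073)
1072 = 1024 + 32 + 16 in binary powers of 2.
So 5^1072 ≡ 663 · 712 · 663 ≡ 488 (mod 1073).
Since 488 ≠ 1, base 5 is a Fermat witness: 1073 is composite.

488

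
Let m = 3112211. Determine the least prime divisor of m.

3112211 is odd.
Digit sum 11, not divisible by 3.
Ends in 1: not divisible by 5.
7: 3112211 = 7·444601 + 4
11: 3112211 = 11·282928 + 3
13: 3112211 = 13·239400 + 11
17: 3112211 = 17·183071 + 4
19: 3112211 = 19·163800 + 11
23: 3112211 = 23·135313 + 12
29: 3112211 = 29·107317 + 18
31: 3112211 = 31·100393 + 28
37: 3112211 = 37·84113 + 30
41: 3112211 = 41·75907 + 24
43: 3112211 = 43·72377

43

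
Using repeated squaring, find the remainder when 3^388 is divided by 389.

1

3^1 ≡ 3 (mod 389)
3^2 ≡ 3^2 = 9 ≡ 9 (mod 389)
3^4 ≡ 9^2 = 81 ≡ 81 (mod 389)
3^8 ≡ 81^2 = 6561 ≡ 337 (mod 389)
3^16 ≡ 337^2 = 113569 ≡ 370 (mod 389)
3^32 ≡ 370^2 = 136900 ≡ 361 (mod 389)
3^64 ≡ 361^2 = 130321 ≡ 6 (mod 389)
3^128 ≡ 6^2 = 36 ≡ 36 (mod 389)
3^256 ≡ 36^2 = 1296 ≡ 129 (mod 389)
388 = 256 + 128 + 4 in binary powers of 2.
So 3^388 ≡ 129 · 36 · 81 ≡ 1 (mod 389).
Since the result is 1, base 3 gives no evidence that 389 is composite.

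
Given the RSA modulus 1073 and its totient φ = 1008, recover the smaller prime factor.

29

φ(n) = (p−1)(q−1) = n − (p+q) + 1, so p + q = 1073 − 1008 + 1 = 66.
p and q are the roots of t² − 66t + 1073 = 0.
Discriminant: 66² − 4·1073 = 4356 − 4292 = 64; √64 = 8.
q = (66 − 8)/2 = 29, p = (66 + 8)/2 = 37.
Check: 29 · 37 = 1073.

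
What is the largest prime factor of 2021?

2021 = 43 · 47
47 is prime.
So 2021 = 43 · 47; the largest prime factor is 47.

47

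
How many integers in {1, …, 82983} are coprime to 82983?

Factor: 82983 = 3 · 139 · 199.
φ(82983) = (3−1) · (139−1) · (199−1) = 2 · 138 · 198 = 54648.

54648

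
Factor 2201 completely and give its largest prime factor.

2201 = 31 · 71
71 is prime.
So 2201 = 31 · 71; the largest prime factor is 71.

71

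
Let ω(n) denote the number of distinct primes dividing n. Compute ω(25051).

3

25051 = 13 · 1927
1927 = 41 · 47
25051 = 13 · 41 · 47, which has 3 distinct prime factors.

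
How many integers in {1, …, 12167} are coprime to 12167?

11638

Factor: 12167 = 23^3.
φ(12167) = 23^2·(23−1) = 11638.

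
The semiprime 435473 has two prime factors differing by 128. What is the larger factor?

Since p = q + 128, we have 435473 = q(q + 128), so q² + 128q − 435473 = 0.
Discriminant: 128² + 4·435473 = 16384 + 1741892 = 1758276; √1758276 = 1326.
q = (−128 + 1326)/2 = 599, and p = q + 128 = 727.
Check: 599 · 727 = 435473.

727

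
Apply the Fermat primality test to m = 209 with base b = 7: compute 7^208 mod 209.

7^1 ≡ 7 (mod 209)
7^2 ≡ 7^2 = 49 ≡ 49 (mod 209)
7^4 ≡ 49^2 = 2401 ≡ 102 (mod 209)
7^8 ≡ 102^2 = 10404 ≡ 163 (mod 209)
7^16 ≡ 163^2 = 26569 ≡ 26 (mod 209)
7^32 ≡ 26^2 = 676 ≡ 49 (mod 209)
7^64 ≡ 49^2 = 2401 ≡ 102 (mod 209)
7^128 ≡ 102^2 = 10404 ≡ 163 (mod 209)
208 = 128 + 64 + 16 in binary powers of 2.
So 7^208 ≡ 163 · 102 · 26 ≡ 64 (mod 209).
Since 64 ≠ 1, base 7 is a Fermat witness: 209 is composite.

64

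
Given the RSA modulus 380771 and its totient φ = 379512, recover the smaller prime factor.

φ(n) = (p−1)(q−1) = n − (p+q) + 1, so p + q = 380771 − 379512 + 1 = 1260.
p and q are the roots of t² − 1260t + 380771 = 0.
Discriminant: 1260² − 4·380771 = 1587600 − 1523084 = 64516; √64516 = 254.
q = (1260 − 254)/2 = 503, p = (1260 + 254)/2 = 757.
Check: 503 · 757 = 380771.

503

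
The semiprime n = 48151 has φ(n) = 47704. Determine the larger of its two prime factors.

269

φ(n) = (p−1)(q−1) = n − (p+q) + 1, so p + q = 48151 − 47704 + 1 = 448.
p and q are the roots of t² − 448t + 48151 = 0.
Discriminant: 448² − 4·48151 = 200704 − 192604 = 8100; √8100 = 90.
q = (448 − 90)/2 = 179, p = (448 + 90)/2 = 269.
Check: 179 · 269 = 48151.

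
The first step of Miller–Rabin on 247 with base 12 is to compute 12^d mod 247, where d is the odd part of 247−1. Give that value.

246

247 − 1 = 246 = 2^1 · 123, so d = 123.
12^1 ≡ 12 (mod 247)
12^2 ≡ 12^2 = 144 ≡ 144 (mod 247)
12^4 ≡ 144^2 = 20736 ≡ 235 (mod 247)
12^8 ≡ 235^2 = 55225 ≡ 144 (mod 247)
12^16 ≡ 144^2 = 20736 ≡ 235 (mod 247)
12^32 ≡ 235^2 = 55225 ≡ 144 (mod 247)
12^64 ≡ 144^2 = 20736 ≡ 235 (mod 247)
123 = 64 + 32 + 16 + 8 + 2 + 1 in binary powers of 2.
So 12^123 ≡ 235 · 144 · 235 · 144 · 144 · 12 ≡ 246 (mod 247).
Since 12^d ≡ 246 (mod 247), base 12 does not prove 247 composite.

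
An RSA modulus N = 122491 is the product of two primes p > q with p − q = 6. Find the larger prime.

353

Since p = q + 6, we have 122491 = q(q + 6), so q² + 6q − 122491 = 0.
Discriminant: 6² + 4·122491 = 36 + 489964 = 490000; √490000 = 700.
q = (−6 + 700)/2 = 347, and p = q + 6 = 353.
Check: 347 · 353 = 122491.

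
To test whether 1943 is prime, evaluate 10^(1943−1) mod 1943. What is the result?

10^1 ≡ 10 (mod 1943)
10^2 ≡ 10^2 = 100 ≡ 100 (mod 1943)
10^4 ≡ 100^2 = 10000 ≡ 285 (mod 1943)
10^8 ≡ 285^2 = 81225 ≡ 1562 (mod 1943)
10^16 ≡ 1562^2 = 2439844 ≡ 1379 (mod 1943)
10^32 ≡ 1379^2 = 1901641 ≡ 1387 (mod 1943)
10^64 ≡ 1387^2 = 1923769 ≡ 199 (mod 1943)
10^128 ≡ 199^2 = 39601 ≡ 741 (mod 1943)
10^256 ≡ 741^2 = 549081 ≡ 1155 (mod 1943)
10^512 ≡ 1155^2 = 1334025 ≡ 1127 (mod 1943)
10^1024 ≡ 1127^2 = 1270129 ≡ 1350 (mod 1943)
1942 = 1024 + 512 + 256 + 128 + 16 + 4 + 2 in binary powers of 2.
So 10^1942 ≡ 1350 · 1127 · 1155 · 741 · 1379 · 285 · 100 ≡ 992 (mod 1943).
Since 992 ≠ 1, base 10 is a Fermat witness: 1943 is composite.

992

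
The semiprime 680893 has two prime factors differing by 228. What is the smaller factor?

Since p = q + 228, we have 680893 = q(q + 228), so q² + 228q − 680893 = 0.
Discriminant: 228² + 4·680893 = 51984 + 2723572 = 2775556; √2775556 = 1666.
q = (−228 + 1666)/2 = 719, and p = q + 228 = 947.
Check: 719 · 947 = 680893.

719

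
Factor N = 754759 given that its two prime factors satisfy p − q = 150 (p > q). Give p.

947

Since p = q + 150, we have 754759 = q(q + 150), so q² + 150q − 754759 = 0.
Discriminant: 150² + 4·754759 = 22500 + 3019036 = 3041536; √3041536 = 1744.
q = (−150 + 1744)/2 = 797, and p = q + 150 = 947.
Check: 797 · 947 = 754759.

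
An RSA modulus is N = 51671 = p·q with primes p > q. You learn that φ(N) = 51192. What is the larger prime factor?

317

φ(n) = (p−1)(q−1) = n − (p+q) + 1, so p + q = 51671 − 51192 + 1 = 480.
p and q are the roots of t² − 480t + 51671 = 0.
Discriminant: 480² − 4·51671 = 230400 − 206684 = 23716; √23716 = 154.
q = (480 − 154)/2 = 163, p = (480 + 154)/2 = 317.
Check: 163 · 317 = 51671.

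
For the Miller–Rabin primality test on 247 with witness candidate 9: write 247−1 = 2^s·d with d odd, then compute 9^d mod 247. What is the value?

144

247 − 1 = 246 = 2^1 · 123, so d = 123.
9^1 ≡ 9 (mod 247)
9^2 ≡ 9^2 = 81 ≡ 81 (mod 247)
9^4 ≡ 81^2 = 6561 ≡ 139 (mod 247)
9^8 ≡ 139^2 = 19321 ≡ 55 (mod 247)
9^16 ≡ 55^2 = 3025 ≡ 61 (mod 247)
9^32 ≡ 61^2 = 3721 ≡ 16 (mod 247)
9^64 ≡ 16^2 = 256 ≡ 9 (mod 247)
123 = 64 + 32 + 16 + 8 + 2 + 1 in binary powers of 2.
So 9^123 ≡ 9 · 16 · 61 · 55 · 81 · 9 ≡ 144 (mod 247).
Squaring chain: 144; never reaches −1, so base 9 is a Miller–Rabin witness that 247 is composite.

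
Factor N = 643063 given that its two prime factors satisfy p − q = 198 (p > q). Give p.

907

Since p = q + 198, we have 643063 = q(q + 198), so q² + 198q − 643063 = 0.
Discriminant: 198² + 4·643063 = 39204 + 2572252 = 2611456; √2611456 = 1616.
q = (−198 + 1616)/2 = 709, and p = q + 198 = 907.
Check: 709 · 907 = 643063.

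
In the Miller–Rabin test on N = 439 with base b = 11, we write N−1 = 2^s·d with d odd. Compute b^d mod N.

1

439 − 1 = 438 = 2^1 · 219, so d = 219.
11^1 ≡ 11 (mod 439)
11^2 ≡ 11^2 = 121 ≡ 121 (mod 439)
11^4 ≡ 121^2 = 14641 ≡ 154 (mod 439)
11^8 ≡ 154^2 = 23716 ≡ 10 (mod 439)
11^16 ≡ 10^2 = 100 ≡ 100 (mod 439)
11^32 ≡ 100^2 = 10000 ≡ 342 (mod 439)
11^64 ≡ 342^2 = 116964 ≡ 190 (mod 439)
11^128 ≡ 190^2 = 36100 ≡ 102 (mod 439)
219 = 128 + 64 + 16 + 8 + 2 + 1 in binary powers of 2.
So 11^219 ≡ 102 · 190 · 100 · 10 · 121 · 11 ≡ 1 (mod 439).
Since 11^d ≡ 1 (mod 439), base 11 does not prove 439 composite.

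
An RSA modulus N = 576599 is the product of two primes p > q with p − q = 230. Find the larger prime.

Since p = q + 230, we have 576599 = q(q + 230), so q² + 230q − 576599 = 0.
Discriminant: 230² + 4·576599 = 52900 + 2306396 = 2359296; √2359296 = 1536.
q = (−230 + 1536)/2 = 653, and p = q + 230 = 883.
Check: 653 · 883 = 576599.

883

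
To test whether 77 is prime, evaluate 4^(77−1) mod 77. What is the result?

4

4^1 ≡ 4 (mod 77)
4^2 ≡ 4^2 = 16 ≡ 16 (mod 77)
4^4 ≡ 16^2 = 256 ≡ 25 (mod 77)
4^8 ≡ 25^2 = 625 ≡ 9 (mod 77)
4^16 ≡ 9^2 = 81 ≡ 4 (mod 77)
4^32 ≡ 4^2 = 16 ≡ 16 (mod 77)
4^64 ≡ 16^2 = 256 ≡ 25 (mod 77)
76 = 64 + 8 + 4 in binary powers of 2.
So 4^76 ≡ 25 · 9 · 25 ≡ 4 (mod 77).
Since 4 ≠ 1, base 4 is a Fermat witness: 77 is composite.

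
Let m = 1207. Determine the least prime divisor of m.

1207 is odd.
Digit sum 10, not divisible by 3.
Ends in 7: not divisible by 5.
7: 1207 = 7·172 + 3
11: 1207 = 11·109 + 8
13: 1207 = 13·92 + 11
17: 1207 = 17·71

17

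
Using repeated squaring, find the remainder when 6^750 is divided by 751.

1

6^1 ≡ 6 (mod 751)
6^2 ≡ 6^2 = 36 ≡ 36 (mod 751)
6^4 ≡ 36^2 = 1296 ≡ 545 (mod 751)
6^8 ≡ 545^2 = 297025 ≡ 380 (mod 751)
6^16 ≡ 380^2 = 144400 ≡ 208 (mod 751)
6^32 ≡ 208^2 = 43264 ≡ 457 (mod 751)
6^64 ≡ 457^2 = 208849 ≡ 71 (mod 751)
6^128 ≡ 71^2 = 5041 ≡ 535 (mod 751)
6^256 ≡ 535^2 = 286225 ≡ 94 (mod 751)
6^512 ≡ 94^2 = 8836 ≡ 575 (mod 751)
750 = 512 + 128 + 64 + 32 + 8 + 4 + 2 in binary powers of 2.
So 6^750 ≡ 575 · 535 · 71 · 457 · 380 · 545 · 36 ≡ 1 (mod 751).
Since the result is 1, base 6 gives no evidence that 751 is composite.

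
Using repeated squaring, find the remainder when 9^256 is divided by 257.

9^1 ≡ 9 (mod 257)
9^2 ≡ 9^2 = 81 ≡ 81 (mod 257)
9^4 ≡ 81^2 = 6561 ≡ 136 (mod 257)
9^8 ≡ 136^2 = 18496 ≡ 249 (mod 257)
9^16 ≡ 249^2 = 62001 ≡ 64 (mod 257)
9^32 ≡ 64^2 = 4096 ≡ 241 (mod 257)
9^64 ≡ 241^2 = 58081 ≡ 256 (mod 257)
9^128 ≡ 256^2 = 65536 ≡ 1 (mod 257)
9^256 ≡ 1^2 = 1 ≡ 1 (mod 257)
256 = 256 in binary powers of 2.
So 9^256 ≡ 1 ≡ 1 (mod 257).
Since the result is 1, base 9 gives no evidence that 257 is composite.

1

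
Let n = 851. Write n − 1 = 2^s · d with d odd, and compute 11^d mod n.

582

851 − 1 = 850 = 2^1 · 425, so d = 425.
11^1 ≡ 11 (mod 851)
11^2 ≡ 11^2 = 121 ≡ 121 (mod 851)
11^4 ≡ 121^2 = 14641 ≡ 174 (mod 851)
11^8 ≡ 174^2 = 30276 ≡ 491 (mod 851)
11^16 ≡ 491^2 = 241081 ≡ 248 (mod 851)
11^32 ≡ 248^2 = 61504 ≡ 232 (mod 851)
11^64 ≡ 232^2 = 53824 ≡ 211 (mod 851)
11^128 ≡ 211^2 = 44521 ≡ 269 (mod 851)
11^256 ≡ 269^2 = 72361 ≡ 26 (mod 851)
425 = 256 + 128 + 32 + 8 + 1 in binary powers of 2.
So 11^425 ≡ 26 · 269 · 232 · 491 · 11 ≡ 582 (mod 851).
Squaring chain: 582; never reaches −1, so base 11 is a Miller–Rabin witness that 851 is composite.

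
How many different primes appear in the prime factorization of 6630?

6630 = 2 · 3315
3315 = 3 · 1105
1105 = 5 · 221
221 = 13 · 17
6630 = 2 · 3 · 5 · 13 · 17, which has 5 distinct prime factors.

5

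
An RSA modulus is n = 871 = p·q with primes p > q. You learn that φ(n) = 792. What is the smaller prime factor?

13

φ(n) = (p−1)(q−1) = n − (p+q) + 1, so p + q = 871 − 792 + 1 = 80.
p and q are the roots of t² − 80t + 871 = 0.
Discriminant: 80² − 4·871 = 6400 − 3484 = 2916; √2916 = 54.
q = (80 − 54)/2 = 13, p = (80 + 54)/2 = 67.
Check: 13 · 67 = 871.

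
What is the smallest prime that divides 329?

7

329 is odd.
Digit sum 14, not divisible by 3.
Ends in 9: not divisible by 5.
7: 329 = 7·47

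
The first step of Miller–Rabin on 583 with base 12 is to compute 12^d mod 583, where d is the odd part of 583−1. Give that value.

583 − 1 = 582 = 2^1 · 291, so d = 291.
12^1 ≡ 12 (mod 583)
12^2 ≡ 12^2 = 144 ≡ 144 (mod 583)
12^4 ≡ 144^2 = 20736 ≡ 331 (mod 583)
12^8 ≡ 331^2 = 109561 ≡ 540 (mod 583)
12^16 ≡ 540^2 = 291600 ≡ 100 (mod 583)
12^32 ≡ 100^2 = 10000 ≡ 89 (mod 583)
12^64 ≡ 89^2 = 7921 ≡ 342 (mod 583)
12^128 ≡ 342^2 = 116964 ≡ 364 (mod 583)
12^256 ≡ 364^2 = 132496 ≡ 155 (mod 583)
291 = 256 + 32 + 2 + 1 in binary powers of 2.
So 12^291 ≡ 155 · 89 · 144 · 12 ≡ 56 (mod 583).
Squaring chain: 56; never reaches −1, so base 12 is a Miller–Rabin witness that 583 is composite.

56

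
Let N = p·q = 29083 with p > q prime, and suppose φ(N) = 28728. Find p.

229

φ(n) = (p−1)(q−1) = n − (p+q) + 1, so p + q = 29083 − 28728 + 1 = 356.
p and q are the roots of t² − 356t + 29083 = 0.
Discriminant: 356² − 4·29083 = 126736 − 116332 = 10404; √10404 = 102.
q = (356 − 102)/2 = 127, p = (356 + 102)/2 = 229.
Check: 127 · 229 = 29083.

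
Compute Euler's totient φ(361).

342

Factor: 361 = 19^2.
φ(361) = 19^1·(19−1) = 342.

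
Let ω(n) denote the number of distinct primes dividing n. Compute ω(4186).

4186 = 2 · 2093
2093 = 7 · 299
299 = 13 · 23
4186 = 2 · 7 · 13 · 23, which has 4 distinct prime factors.

4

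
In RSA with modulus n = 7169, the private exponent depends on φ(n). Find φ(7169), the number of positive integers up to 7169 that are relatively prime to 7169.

Factor: 7169 = 67 · 107.
φ(7169) = (67−1) · (107−1) = 66 · 106 = 6996.

6996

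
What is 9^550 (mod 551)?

9^1 ≡ 9 (mod 551)
9^2 ≡ 9^2 = 81 ≡ 81 (mod 551)
9^4 ≡ 81^2 = 6561 ≡ 500 (mod 551)
9^8 ≡ 500^2 = 250000 ≡ 397 (mod 551)
9^16 ≡ 397^2 = 157609 ≡ 23 (mod 551)
9^32 ≡ 23^2 = 529 ≡ 529 (mod 551)
9^64 ≡ 529^2 = 279841 ≡ 484 (mod 551)
9^128 ≡ 484^2 = 234256 ≡ 81 (mod 551)
9^256 ≡ 81^2 = 6561 ≡ 500 (mod 551)
9^512 ≡ 500^2 = 250000 ≡ 397 (mod 551)
550 = 512 + 32 + 4 + 2 in binary powers of 2.
So 9^550 ≡ 397 · 529 · 500 · 81 ≡ 123 (mod 551).
Since 123 ≠ 1, base 9 is a Fermat witness: 551 is composite.

123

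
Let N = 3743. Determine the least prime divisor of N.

19

3743 is odd.
Digit sum 17, not divisible by 3.
Ends in 3: not divisible by 5.
7: 3743 = 7·534 + 5
11: 3743 = 11·340 + 3
13: 3743 = 13·287 + 12
17: 3743 = 17·220 + 3
19: 3743 = 19·197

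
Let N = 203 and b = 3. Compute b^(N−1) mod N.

3^1 ≡ 3 (mod 203)
3^2 ≡ 3^2 = 9 ≡ 9 (mod 203)
3^4 ≡ 9^2 = 81 ≡ 81 (mod 203)
3^8 ≡ 81^2 = 6561 ≡ 65 (mod 203)
3^16 ≡ 65^2 = 4225 ≡ 165 (mod 203)
3^32 ≡ 165^2 = 27225 ≡ 23 (mod 203)
3^64 ≡ 23^2 = 529 ≡ 123 (mod 203)
3^128 ≡ 123^2 = 15129 ≡ 107 (mod 203)
202 = 128 + 64 + 8 + 2 in binary powers of 2.
So 3^202 ≡ 107 · 123 · 65 · 9 ≡ 4 (mod 203).
Since 4 ≠ 1, base 3 is a Fermat witness: 203 is composite.

4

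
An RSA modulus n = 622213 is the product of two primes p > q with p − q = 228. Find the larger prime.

911

Since p = q + 228, we have 622213 = q(q + 228), so q² + 228q − 622213 = 0.
Discriminant: 228² + 4·622213 = 51984 + 2488852 = 2540836; √2540836 = 1594.
q = (−228 + 1594)/2 = 683, and p = q + 228 = 911.
Check: 683 · 911 = 622213.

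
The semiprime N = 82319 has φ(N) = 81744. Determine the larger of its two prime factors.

φ(n) = (p−1)(q−1) = n − (p+q) + 1, so p + q = 82319 − 81744 + 1 = 576.
p and q are the roots of t² − 576t + 82319 = 0.
Discriminant: 576² − 4·82319 = 331776 − 329276 = 2500; √2500 = 50.
q = (576 − 50)/2 = 263, p = (576 + 50)/2 = 313.
Check: 263 · 313 = 82319.

313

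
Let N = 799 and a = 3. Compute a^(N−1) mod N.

3^1 ≡ 3 (mod 799)
3^2 ≡ 3^2 = 9 ≡ 9 (mod 799)
3^4 ≡ 9^2 = 81 ≡ 81 (mod 799)
3^8 ≡ 81^2 = 6561 ≡ 169 (mod 799)
3^16 ≡ 169^2 = 28561 ≡ 596 (mod 799)
3^32 ≡ 596^2 = 355216 ≡ 460 (mod 799)
3^64 ≡ 460^2 = 211600 ≡ 664 (mod 799)
3^128 ≡ 664^2 = 440896 ≡ 647 (mod 799)
3^256 ≡ 647^2 = 418609 ≡ 732 (mod 799)
3^512 ≡ 732^2 = 535824 ≡ 494 (mod 799)
798 = 512 + 256 + 16 + 8 + 4 + 2 in binary powers of 2.
So 3^798 ≡ 494 · 732 · 596 · 169 · 81 · 9 ≡ 784 (mod 799).
Since 784 ≠ 1, base 3 is a Fermat witness: 799 is composite.

784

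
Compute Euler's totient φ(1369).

1332

Factor: 1369 = 37^2.
φ(1369) = 37^1·(37−1) = 1332.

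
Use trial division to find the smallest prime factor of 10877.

73

10877 is odd.
Digit sum 23, not divisible by 3.
Ends in 7: not divisible by 5.
7: 10877 = 7·1553 + 6
11: 10877 = 11·988 + 9
13: 10877 = 13·836 + 9
17: 10877 = 17·639 + 14
19: 10877 = 19·572 + 9
23: 10877 = 23·472 + 21
29: 10877 = 29·375 + 2
31: 10877 = 31·350 + 27
37: 10877 = 37·293 + 36
41: 10877 = 41·265 + 12
43: 10877 = 43·252 + 41
47: 10877 = 47·231 + 20
53: 10877 = 53·205 + 12
59: 10877 = 59·184 + 21
61: 10877 = 61·178 + 19
67: 10877 = 67·162 + 23
71: 10877 = 71·153 + 14
73: 10877 = 73·149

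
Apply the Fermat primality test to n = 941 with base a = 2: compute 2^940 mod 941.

1

2^1 ≡ 2 (mod 941)
2^2 ≡ 2^2 = 4 ≡ 4 (mod 941)
2^4 ≡ 4^2 = 16 ≡ 16 (mod 941)
2^8 ≡ 16^2 = 256 ≡ 256 (mod 941)
2^16 ≡ 256^2 = 65536 ≡ 607 (mod 941)
2^32 ≡ 607^2 = 368449 ≡ 518 (mod 941)
2^64 ≡ 518^2 = 268324 ≡ 139 (mod 941)
2^128 ≡ 139^2 = 19321 ≡ 501 (mod 941)
2^256 ≡ 501^2 = 251001 ≡ 695 (mod 941)
2^512 ≡ 695^2 = 483025 ≡ 292 (mod 941)
940 = 512 + 256 + 128 + 32 + 8 + 4 in binary powers of 2.
So 2^940 ≡ 292 · 695 · 501 · 518 · 256 · 16 ≡ 1 (mod 941).
Since the result is 1, base 2 gives no evidence that 941 is composite.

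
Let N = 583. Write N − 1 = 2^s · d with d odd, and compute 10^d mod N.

583 − 1 = 582 = 2^1 · 291, so d = 291.
10^1 ≡ 10 (mod 583)
10^2 ≡ 10^2 = 100 ≡ 100 (mod 583)
10^4 ≡ 100^2 = 10000 ≡ 89 (mod 583)
10^8 ≡ 89^2 = 7921 ≡ 342 (mod 583)
10^16 ≡ 342^2 = 116964 ≡ 364 (mod 583)
10^32 ≡ 364^2 = 132496 ≡ 155 (mod 583)
10^64 ≡ 155^2 = 24025 ≡ 122 (mod 583)
10^128 ≡ 122^2 = 14884 ≡ 309 (mod 583)
10^256 ≡ 309^2 = 95481 ≡ 452 (mod 583)
291 = 256 + 32 + 2 + 1 in binary powers of 2.
So 10^291 ≡ 452 · 155 · 100 · 10 ≡ 307 (mod 583).
Squaring chain: 307; never reaches −1, so base 10 is a Miller–Rabin witness that 583 is composite.

307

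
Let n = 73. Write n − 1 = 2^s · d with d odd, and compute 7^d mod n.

10

73 − 1 = 72 = 2^3 · 9, so d = 9.
7^1 ≡ 7 (mod 73)
7^2 ≡ 7^2 = 49 ≡ 49 (mod 73)
7^4 ≡ 49^2 = 2401 ≡ 65 (mod 73)
7^8 ≡ 65^2 = 4225 ≡ 64 (mod 73)
9 = 8 + 1 in binary powers of 2.
So 7^9 ≡ 64 · 7 ≡ 10 (mod 73).
Squaring chain: 10 → 27 → 72; reaches −1, so base 7 does not prove 73 composite.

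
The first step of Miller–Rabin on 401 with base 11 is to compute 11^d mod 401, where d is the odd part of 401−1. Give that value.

401 − 1 = 400 = 2^4 · 25, so d = 25.
11^1 ≡ 11 (mod 401)
11^2 ≡ 11^2 = 121 ≡ 121 (mod 401)
11^4 ≡ 121^2 = 14641 ≡ 205 (mod 401)
11^8 ≡ 205^2 = 42025 ≡ 321 (mod 401)
11^16 ≡ 321^2 = 103041 ≡ 385 (mod 401)
25 = 16 + 8 + 1 in binary powers of 2.
So 11^25 ≡ 385 · 321 · 11 ≡ 45 (mod 401).
Squaring chain: 45 → 20 → 400 → 1; reaches −1, so base 11 does not prove 401 composite.

45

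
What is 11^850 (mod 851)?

11^1 ≡ 11 (mod 851)
11^2 ≡ 11^2 = 121 ≡ 121 (mod 851)
11^4 ≡ 121^2 = 14641 ≡ 174 (mod 851)
11^8 ≡ 174^2 = 30276 ≡ 491 (mod 851)
11^16 ≡ 491^2 = 241081 ≡ 248 (mod 851)
11^32 ≡ 248^2 = 61504 ≡ 232 (mod 851)
11^64 ≡ 232^2 = 53824 ≡ 211 (mod 851)
11^128 ≡ 211^2 = 44521 ≡ 269 (mod 851)
11^256 ≡ 269^2 = 72361 ≡ 26 (mod 851)
11^512 ≡ 26^2 = 676 ≡ 676 (mod 851)
850 = 512 + 256 + 64 + 16 + 2 in binary powers of 2.
So 11^850 ≡ 676 · 26 · 211 · 248 · 121 ≡ 26 (mod 851).
Since 26 ≠ 1, base 11 is a Fermat witness: 851 is composite.

26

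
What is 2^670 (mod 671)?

2^1 ≡ 2 (mod 671)
2^2 ≡ 2^2 = 4 ≡ 4 (mod 671)
2^4 ≡ 4^2 = 16 ≡ 16 (mod 671)
2^8 ≡ 16^2 = 256 ≡ 256 (mod 671)
2^16 ≡ 256^2 = 65536 ≡ 449 (mod 671)
2^32 ≡ 449^2 = 201601 ≡ 301 (mod 671)
2^64 ≡ 301^2 = 90601 ≡ 16 (mod 671)
2^128 ≡ 16^2 = 256 ≡ 256 (mod 671)
2^256 ≡ 256^2 = 65536 ≡ 449 (mod 671)
2^512 ≡ 449^2 = 201601 ≡ 301 (mod 671)
670 = 512 + 128 + 16 + 8 + 4 + 2 in binary powers of 2.
So 2^670 ≡ 301 · 256 · 449 · 256 · 16 · 4 ≡ 353 (mod 671).
Since 353 ≠ 1, base 2 is a Fermat witness: 671 is composite.

353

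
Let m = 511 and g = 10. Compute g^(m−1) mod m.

10^1 ≡ 10 (mod 511)
10^2 ≡ 10^2 = 100 ≡ 100 (mod 511)
10^4 ≡ 100^2 = 10000 ≡ 291 (mod 511)
10^8 ≡ 291^2 = 84681 ≡ 366 (mod 511)
10^16 ≡ 366^2 = 133956 ≡ 74 (mod 511)
10^32 ≡ 74^2 = 5476 ≡ 366 (mod 511)
10^64 ≡ 366^2 = 133956 ≡ 74 (mod 511)
10^128 ≡ 74^2 = 5476 ≡ 366 (mod 511)
10^256 ≡ 366^2 = 133956 ≡ 74 (mod 511)
510 = 256 + 128 + 64 + 32 + 16 + 8 + 4 + 2 in binary powers of 2.
So 10^510 ≡ 74 · 366 · 74 · 366 · 74 · 366 · 291 · 100 ≡ 484 (mod 511).
Since 484 ≠ 1, base 10 is a Fermat witness: 511 is composite.

484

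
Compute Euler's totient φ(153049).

138240

Factor: 153049 = 13 · 61 · 193.
φ(153049) = (13−1) · (61−1) · (193−1) = 12 · 60 · 192 = 138240.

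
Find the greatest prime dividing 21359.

21359 = 13 · 1643
1643 = 31 · 53
53 is prime.
So 21359 = 13 · 31 · 53; the largest prime factor is 53.

53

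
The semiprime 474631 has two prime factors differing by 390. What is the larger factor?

Since p = q + 390, we have 474631 = q(q + 390), so q² + 390q − 474631 = 0.
Discriminant: 390² + 4·474631 = 152100 + 1898524 = 2050624; √2050624 = 1432.
q = (−390 + 1432)/2 = 521, and p = q + 390 = 911.
Check: 521 · 911 = 474631.

911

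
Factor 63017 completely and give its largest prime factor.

53

63017 = 29 · 2173
2173 = 41 · 53
53 is prime.
So 63017 = 29 · 41 · 53; the largest prime factor is 53.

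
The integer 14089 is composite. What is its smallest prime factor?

14089 is odd.
Digit sum 22, not divisible by 3.
Ends in 9: not divisible by 5.
7: 14089 = 7·2012 + 5
11: 14089 = 11·1280 + 9
13: 14089 = 13·1083 + 10
17: 14089 = 17·828 + 13
19: 14089 = 19·741 + 10
23: 14089 = 23·612 + 13
29: 14089 = 29·485 + 24
31: 14089 = 31·454 + 15
37: 14089 = 37·380 + 29
41: 14089 = 41·343 + 26
43: 14089 = 43·327 + 28
47: 14089 = 47·299 + 36
53: 14089 = 53·265 + 44
59: 14089 = 59·238 + 47
61: 14089 = 61·230 + 59
67: 14089 = 67·210 + 19
71: 14089 = 71·198 + 31
73: 14089 = 73·193

73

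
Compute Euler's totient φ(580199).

Factor: 580199 = 43 · 103 · 131.
φ(580199) = (43−1) · (103−1) · (131−1) = 42 · 102 · 130 = 556920.

556920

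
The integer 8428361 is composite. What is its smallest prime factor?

8428361 is odd.
Digit sum 32, not divisible by 3.
Ends in 1: not divisible by 5.
7: 8428361 = 7·1204051 + 4
11: 8428361 = 11·766214 + 7
13: 8428361 = 13·648335 + 6
17: 8428361 = 17·495785 + 16
19: 8428361 = 19·443597 + 18
23: 8428361 = 23·366450 + 11
29: 8428361 = 29·290633 + 4
31: 8428361 = 31·271882 + 19
37: 8428361 = 37·227793 + 20
41: 8428361 = 41·205569 + 32
43: 8428361 = 43·196008 + 17
47: 8428361 = 47·179326 + 39
53: 8428361 = 53·159025 + 36
59: 8428361 = 59·142853 + 34
61: 8428361 = 61·138169 + 52
67: 8428361 = 67·125796 + 29
71: 8428361 = 71·118709 + 22
73: 8428361 = 73·115457

73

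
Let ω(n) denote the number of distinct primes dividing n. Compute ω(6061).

3

6061 = 11 · 551
551 = 19 · 29
6061 = 11 · 19 · 29, which has 3 distinct prime factors.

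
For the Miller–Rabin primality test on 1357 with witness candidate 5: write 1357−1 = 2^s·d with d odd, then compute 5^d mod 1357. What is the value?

724

1357 − 1 = 1356 = 2^2 · 339, so d = 339.
5^1 ≡ 5 (mod 1357)
5^2 ≡ 5^2 = 25 ≡ 25 (mod 1357)
5^4 ≡ 25^2 = 625 ≡ 625 (mod 1357)
5^8 ≡ 625^2 = 390625 ≡ 1166 (mod 1357)
5^16 ≡ 1166^2 = 1359556 ≡ 1199 (mod 1357)
5^32 ≡ 1199^2 = 1437601 ≡ 538 (mod 1357)
5^64 ≡ 538^2 = 289444 ≡ 403 (mod 1357)
5^128 ≡ 403^2 = 162409 ≡ 926 (mod 1357)
5^256 ≡ 926^2 = 857476 ≡ 1209 (mod 1357)
339 = 256 + 64 + 16 + 2 + 1 in binary powers of 2.
So 5^339 ≡ 1209 · 403 · 1199 · 25 · 5 ≡ 724 (mod 1357).
Squaring chain: 724 → 374; never reaches −1, so base 5 is a Miller–Rabin witness that 1357 is composite.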